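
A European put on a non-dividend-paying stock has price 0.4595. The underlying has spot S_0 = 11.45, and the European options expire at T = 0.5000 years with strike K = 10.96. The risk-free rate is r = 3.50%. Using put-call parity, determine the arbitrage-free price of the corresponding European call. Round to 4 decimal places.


Answer: Call price = 1.1396

Derivation:
Put-call parity: C - P = S_0 * exp(-qT) - K * exp(-rT).
S_0 * exp(-qT) = 11.4500 * 1.00000000 = 11.45000000
K * exp(-rT) = 10.9600 * 0.98265224 = 10.76986850
C = P + S*exp(-qT) - K*exp(-rT)
C = 0.4595 + 11.45000000 - 10.76986850 = 1.1396


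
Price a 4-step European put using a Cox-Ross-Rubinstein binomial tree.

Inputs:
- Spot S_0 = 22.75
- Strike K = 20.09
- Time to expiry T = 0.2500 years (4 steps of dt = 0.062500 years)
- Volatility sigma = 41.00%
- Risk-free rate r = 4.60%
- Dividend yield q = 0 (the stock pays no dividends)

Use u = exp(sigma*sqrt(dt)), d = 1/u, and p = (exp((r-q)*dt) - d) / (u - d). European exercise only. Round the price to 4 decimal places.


Answer: Price = V(0,0) = 0.7406

Derivation:
dt = T/N = 0.062500
u = exp(sigma*sqrt(dt)) = 1.107937; d = 1/u = 0.902578
p = (exp((r-q)*dt) - d) / (u - d) = 0.488417
Discount per step: exp(-r*dt) = 0.997129
Stock lattice S(k, i) with i counting down-moves:
  k=0: S(0,0) = 22.7500
  k=1: S(1,0) = 25.2056; S(1,1) = 20.5337
  k=2: S(2,0) = 27.9262; S(2,1) = 22.7500; S(2,2) = 18.5332
  k=3: S(3,0) = 30.9405; S(3,1) = 25.2056; S(3,2) = 20.5337; S(3,3) = 16.7277
  k=4: S(4,0) = 34.2801; S(4,1) = 27.9262; S(4,2) = 22.7500; S(4,3) = 18.5332; S(4,4) = 15.0980
Terminal payoffs V(N, i) = max(K - S_T, 0):
  V(4,0) = 0.000000; V(4,1) = 0.000000; V(4,2) = 0.000000; V(4,3) = 1.556774; V(4,4) = 4.991957
Backward induction: V(k, i) = exp(-r*dt) * [p * V(k+1, i) + (1-p) * V(k+1, i+1)].
  V(3,0) = exp(-r*dt) * [p*0.000000 + (1-p)*0.000000] = 0.000000
  V(3,1) = exp(-r*dt) * [p*0.000000 + (1-p)*0.000000] = 0.000000
  V(3,2) = exp(-r*dt) * [p*0.000000 + (1-p)*1.556774] = 0.794132
  V(3,3) = exp(-r*dt) * [p*1.556774 + (1-p)*4.991957] = 3.304639
  V(2,0) = exp(-r*dt) * [p*0.000000 + (1-p)*0.000000] = 0.000000
  V(2,1) = exp(-r*dt) * [p*0.000000 + (1-p)*0.794132] = 0.405098
  V(2,2) = exp(-r*dt) * [p*0.794132 + (1-p)*3.304639] = 2.072497
  V(1,0) = exp(-r*dt) * [p*0.000000 + (1-p)*0.405098] = 0.206646
  V(1,1) = exp(-r*dt) * [p*0.405098 + (1-p)*2.072497] = 1.254498
  V(0,0) = exp(-r*dt) * [p*0.206646 + (1-p)*1.254498] = 0.740577


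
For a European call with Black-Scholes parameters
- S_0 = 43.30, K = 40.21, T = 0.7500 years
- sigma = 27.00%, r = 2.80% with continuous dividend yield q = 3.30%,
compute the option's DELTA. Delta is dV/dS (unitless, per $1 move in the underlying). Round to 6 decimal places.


d1 = 0.4175072723; d2 = 0.1836804133
phi(d1) = 0.3656441470; exp(-qT) = 0.9755537700; exp(-rT) = 0.9792189646
N(d1) = 0.6618462969
Delta = exp(-qT) * N(d1) = 0.9755537700 * 0.6618462969 = 0.645667

Answer: Delta = 0.645667


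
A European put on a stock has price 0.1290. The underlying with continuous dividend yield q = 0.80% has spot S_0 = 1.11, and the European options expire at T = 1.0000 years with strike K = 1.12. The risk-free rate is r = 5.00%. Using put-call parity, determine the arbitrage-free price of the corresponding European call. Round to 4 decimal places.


Put-call parity: C - P = S_0 * exp(-qT) - K * exp(-rT).
S_0 * exp(-qT) = 1.1100 * 0.99203191 = 1.10115543
K * exp(-rT) = 1.1200 * 0.95122942 = 1.06537696
C = P + S*exp(-qT) - K*exp(-rT)
C = 0.1290 + 1.10115543 - 1.06537696 = 0.1648

Answer: Call price = 0.1648


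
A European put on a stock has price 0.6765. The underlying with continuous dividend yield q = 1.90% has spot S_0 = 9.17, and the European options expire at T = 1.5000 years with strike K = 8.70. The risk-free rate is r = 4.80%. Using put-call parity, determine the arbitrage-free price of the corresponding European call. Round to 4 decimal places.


Put-call parity: C - P = S_0 * exp(-qT) - K * exp(-rT).
S_0 * exp(-qT) = 9.1700 * 0.97190229 = 8.91234404
K * exp(-rT) = 8.7000 * 0.93053090 = 8.09561879
C = P + S*exp(-qT) - K*exp(-rT)
C = 0.6765 + 8.91234404 - 8.09561879 = 1.4932

Answer: Call price = 1.4932


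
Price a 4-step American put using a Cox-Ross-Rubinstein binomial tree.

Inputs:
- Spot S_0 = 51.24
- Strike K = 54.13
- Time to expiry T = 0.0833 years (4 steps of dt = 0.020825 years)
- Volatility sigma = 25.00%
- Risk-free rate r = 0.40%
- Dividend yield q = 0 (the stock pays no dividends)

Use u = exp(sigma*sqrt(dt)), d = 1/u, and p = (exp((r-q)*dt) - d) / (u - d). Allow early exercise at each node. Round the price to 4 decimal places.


Answer: Price = V(0,0) = 3.4009

Derivation:
dt = T/N = 0.020825
u = exp(sigma*sqrt(dt)) = 1.036736; d = 1/u = 0.964566
p = (exp((r-q)*dt) - d) / (u - d) = 0.492136
Discount per step: exp(-r*dt) = 0.999917
Stock lattice S(k, i) with i counting down-moves:
  k=0: S(0,0) = 51.2400
  k=1: S(1,0) = 53.1223; S(1,1) = 49.4244
  k=2: S(2,0) = 55.0738; S(2,1) = 51.2400; S(2,2) = 47.6730
  k=3: S(3,0) = 57.0970; S(3,1) = 53.1223; S(3,2) = 49.4244; S(3,3) = 45.9838
  k=4: S(4,0) = 59.1945; S(4,1) = 55.0738; S(4,2) = 51.2400; S(4,3) = 47.6730; S(4,4) = 44.3544
Terminal payoffs V(N, i) = max(K - S_T, 0):
  V(4,0) = 0.000000; V(4,1) = 0.000000; V(4,2) = 2.890000; V(4,3) = 6.456956; V(4,4) = 9.775606
Backward induction: V(k, i) = exp(-r*dt) * [p * V(k+1, i) + (1-p) * V(k+1, i+1)]; then take max(V_cont, immediate exercise) for American.
  V(3,0) = exp(-r*dt) * [p*0.000000 + (1-p)*0.000000] = 0.000000; exercise = 0.000000; V(3,0) = max -> 0.000000
  V(3,1) = exp(-r*dt) * [p*0.000000 + (1-p)*2.890000] = 1.467605; exercise = 1.007655; V(3,1) = max -> 1.467605
  V(3,2) = exp(-r*dt) * [p*2.890000 + (1-p)*6.456956] = 4.701137; exercise = 4.705646; V(3,2) = max -> 4.705646
  V(3,3) = exp(-r*dt) * [p*6.456956 + (1-p)*9.775606] = 8.141701; exercise = 8.146209; V(3,3) = max -> 8.146209
  V(2,0) = exp(-r*dt) * [p*0.000000 + (1-p)*1.467605] = 0.745282; exercise = 0.000000; V(2,0) = max -> 0.745282
  V(2,1) = exp(-r*dt) * [p*1.467605 + (1-p)*4.705646] = 3.111830; exercise = 2.890000; V(2,1) = max -> 3.111830
  V(2,2) = exp(-r*dt) * [p*4.705646 + (1-p)*8.146209] = 6.452447; exercise = 6.456956; V(2,2) = max -> 6.456956
  V(1,0) = exp(-r*dt) * [p*0.745282 + (1-p)*3.111830] = 1.947004; exercise = 1.007655; V(1,0) = max -> 1.947004
  V(1,1) = exp(-r*dt) * [p*3.111830 + (1-p)*6.456956] = 4.810298; exercise = 4.705646; V(1,1) = max -> 4.810298
  V(0,0) = exp(-r*dt) * [p*1.947004 + (1-p)*4.810298] = 3.400885; exercise = 2.890000; V(0,0) = max -> 3.400885


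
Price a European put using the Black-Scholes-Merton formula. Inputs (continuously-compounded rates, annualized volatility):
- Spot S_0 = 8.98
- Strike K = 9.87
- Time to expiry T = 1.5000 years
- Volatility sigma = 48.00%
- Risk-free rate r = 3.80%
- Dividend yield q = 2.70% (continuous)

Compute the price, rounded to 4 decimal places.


Answer: Price = 2.4421

Derivation:
d1 = (ln(S/K) + (r - q + 0.5*sigma^2) * T) / (sigma * sqrt(T)) = 0.16125812
d2 = d1 - sigma * sqrt(T) = -0.42661941
exp(-rT) = 0.94459407; exp(-qT) = 0.96030916
P = K * exp(-rT) * N(-d2) - S_0 * exp(-qT) * N(-d1)
N(-d1) = 0.43594505; N(-d2) = 0.66517172
P = 9.8700 * 0.94459407 * 0.66517172 - 8.9800 * 0.96030916 * 0.43594505 = 2.4421


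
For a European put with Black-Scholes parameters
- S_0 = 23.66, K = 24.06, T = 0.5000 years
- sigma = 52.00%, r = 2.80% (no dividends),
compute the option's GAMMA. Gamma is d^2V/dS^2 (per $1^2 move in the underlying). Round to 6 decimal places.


d1 = 0.1763283570; d2 = -0.1913671692
phi(d1) = 0.3927883437; exp(-qT) = 1.0000000000; exp(-rT) = 0.9860975443
Gamma = exp(-qT) * phi(d1) / (S * sigma * sqrt(T)) = 1.0000000000 * 0.3927883437 / (23.6600 * 0.5200 * 0.7071067812) = 0.045150

Answer: Gamma = 0.045150


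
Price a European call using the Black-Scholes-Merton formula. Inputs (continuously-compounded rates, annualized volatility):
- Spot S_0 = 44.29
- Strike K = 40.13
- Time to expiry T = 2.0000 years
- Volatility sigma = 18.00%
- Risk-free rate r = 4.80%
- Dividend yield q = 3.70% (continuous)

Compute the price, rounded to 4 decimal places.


Answer: Price = 6.6963

Derivation:
d1 = (ln(S/K) + (r - q + 0.5*sigma^2) * T) / (sigma * sqrt(T)) = 0.60117721
d2 = d1 - sigma * sqrt(T) = 0.34661877
exp(-rT) = 0.90846402; exp(-qT) = 0.92867169
C = S_0 * exp(-qT) * N(d1) - K * exp(-rT) * N(d2)
N(d1) = 0.72613902; N(d2) = 0.63556113
C = 44.2900 * 0.92867169 * 0.72613902 - 40.1300 * 0.90846402 * 0.63556113 = 6.6963


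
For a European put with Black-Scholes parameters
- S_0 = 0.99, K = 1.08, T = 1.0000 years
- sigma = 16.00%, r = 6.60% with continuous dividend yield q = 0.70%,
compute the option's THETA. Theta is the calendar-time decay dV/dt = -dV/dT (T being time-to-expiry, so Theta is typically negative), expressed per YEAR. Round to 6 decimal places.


d1 = -0.0950711062; d2 = -0.2550711062
phi(d1) = 0.3971434253; exp(-qT) = 0.9930244429; exp(-rT) = 0.9361308643
Theta = -S*exp(-qT)*phi(d1)*sigma/(2*sqrt(T)) + r*K*exp(-rT)*N(-d2) - q*S*exp(-qT)*N(-d1)
N(-d1) = 0.5378708260; N(-d2) = 0.6006659099; sqrt(T) = 1.0000000000
Term 1 = -0.9900 * 0.9930244429 * 0.3971434253 * 0.1600 / (2 * 1.0000000000) = -0.0312343518
Term 2 = 0.0660 * 1.0800 * 0.9361308643 * 0.6006659099 = 0.0400808792
Term 3 = -0.0070 * 0.9900 * 0.9930244429 * 0.5378708260 = -0.0037014438
Theta = -0.0312343518 + (0.0400808792) + (-0.0037014438) = 0.005145

Answer: Theta = 0.005145


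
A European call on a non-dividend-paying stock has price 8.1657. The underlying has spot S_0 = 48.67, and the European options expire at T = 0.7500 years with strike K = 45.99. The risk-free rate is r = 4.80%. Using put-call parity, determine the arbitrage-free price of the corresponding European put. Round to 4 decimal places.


Answer: Put price = 3.8595

Derivation:
Put-call parity: C - P = S_0 * exp(-qT) - K * exp(-rT).
S_0 * exp(-qT) = 48.6700 * 1.00000000 = 48.67000000
K * exp(-rT) = 45.9900 * 0.96464029 = 44.36380710
P = C - S*exp(-qT) + K*exp(-rT)
P = 8.1657 - 48.67000000 + 44.36380710 = 3.8595


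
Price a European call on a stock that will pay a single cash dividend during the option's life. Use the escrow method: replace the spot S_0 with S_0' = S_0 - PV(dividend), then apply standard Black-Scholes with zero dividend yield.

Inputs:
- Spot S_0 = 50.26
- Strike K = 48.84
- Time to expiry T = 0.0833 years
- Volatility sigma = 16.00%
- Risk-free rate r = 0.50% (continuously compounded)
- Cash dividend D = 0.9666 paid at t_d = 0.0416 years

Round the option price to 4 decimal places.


Answer: Price = 1.1603

Derivation:
PV(D) = D * exp(-r * t_d) = 0.9666 * 0.99979202 = 0.96639897
S_0' = S_0 - PV(D) = 50.2600 - 0.96639897 = 49.29360103
d1 = (ln(S_0'/K) + (r + sigma^2/2)*T) / (sigma*sqrt(T)) = 0.23230077
d2 = d1 - sigma*sqrt(T) = 0.18612199
exp(-rT) = 0.99958359
N(d1) = 0.59184779; N(d2) = 0.57382545
C = S_0' * N(d1) - K * exp(-rT) * N(d2) = 49.29360103 * 0.59184779 - 48.8400 * 0.99958359 * 0.57382545 = 1.1603


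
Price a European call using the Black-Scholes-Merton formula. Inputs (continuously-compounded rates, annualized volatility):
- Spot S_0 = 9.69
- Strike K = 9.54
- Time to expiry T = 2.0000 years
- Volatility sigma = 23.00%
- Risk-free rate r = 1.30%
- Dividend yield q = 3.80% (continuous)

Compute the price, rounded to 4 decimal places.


d1 = (ln(S/K) + (r - q + 0.5*sigma^2) * T) / (sigma * sqrt(T)) = 0.05687887
d2 = d1 - sigma * sqrt(T) = -0.26839025
exp(-rT) = 0.97433509; exp(-qT) = 0.92681621
C = S_0 * exp(-qT) * N(d1) - K * exp(-rT) * N(d2)
N(d1) = 0.52267916; N(d2) = 0.39419947
C = 9.6900 * 0.92681621 * 0.52267916 - 9.5400 * 0.97433509 * 0.39419947 = 1.0300

Answer: Price = 1.0300


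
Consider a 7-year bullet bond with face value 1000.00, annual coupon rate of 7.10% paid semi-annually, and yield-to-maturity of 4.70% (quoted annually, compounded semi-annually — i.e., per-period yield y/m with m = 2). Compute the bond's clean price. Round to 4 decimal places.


Coupon per period c = face * coupon_rate / m = 35.500000
Periods per year m = 2; per-period yield y/m = 0.023500
Number of cashflows N = 14
Cashflows (t years, CF_t, discount factor 1/(1+y/m)^(m*t), PV):
  t = 0.5000: CF_t = 35.500000, DF = 0.977040, PV = 34.684905
  t = 1.0000: CF_t = 35.500000, DF = 0.954606, PV = 33.888524
  t = 1.5000: CF_t = 35.500000, DF = 0.932688, PV = 33.110429
  t = 2.0000: CF_t = 35.500000, DF = 0.911273, PV = 32.350200
  t = 2.5000: CF_t = 35.500000, DF = 0.890350, PV = 31.607425
  t = 3.0000: CF_t = 35.500000, DF = 0.869907, PV = 30.881705
  t = 3.5000: CF_t = 35.500000, DF = 0.849934, PV = 30.172648
  t = 4.0000: CF_t = 35.500000, DF = 0.830419, PV = 29.479871
  t = 4.5000: CF_t = 35.500000, DF = 0.811352, PV = 28.803000
  t = 5.0000: CF_t = 35.500000, DF = 0.792723, PV = 28.141671
  t = 5.5000: CF_t = 35.500000, DF = 0.774522, PV = 27.495526
  t = 6.0000: CF_t = 35.500000, DF = 0.756739, PV = 26.864217
  t = 6.5000: CF_t = 35.500000, DF = 0.739363, PV = 26.247403
  t = 7.0000: CF_t = 1035.500000, DF = 0.722387, PV = 748.032118
Price P = sum_t PV_t = 1141.759643

Answer: Price = 1141.7596


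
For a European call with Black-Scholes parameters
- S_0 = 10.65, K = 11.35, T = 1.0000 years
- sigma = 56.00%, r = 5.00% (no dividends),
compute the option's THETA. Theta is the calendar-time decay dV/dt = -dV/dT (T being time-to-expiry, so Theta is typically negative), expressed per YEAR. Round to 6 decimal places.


d1 = 0.2556109790; d2 = -0.3043890210
phi(d1) = 0.3861200222; exp(-qT) = 1.0000000000; exp(-rT) = 0.9512294245
Theta = -S*exp(-qT)*phi(d1)*sigma/(2*sqrt(T)) - r*K*exp(-rT)*N(d2) + q*S*exp(-qT)*N(d1)
N(d1) = 0.6008743800; N(d2) = 0.3804157656; sqrt(T) = 1.0000000000
Term 1 = -10.6500 * 1.0000000000 * 0.3861200222 * 0.5600 / (2 * 1.0000000000) = -1.1514099062
Term 2 = -0.0500 * 11.3500 * 0.9512294245 * 0.3804157656 = -0.2053570651
Term 3 = 0 (no dividend yield, q = 0)
Theta = -1.1514099062 + (-0.2053570651) + (0.0000000000) = -1.356767

Answer: Theta = -1.356767


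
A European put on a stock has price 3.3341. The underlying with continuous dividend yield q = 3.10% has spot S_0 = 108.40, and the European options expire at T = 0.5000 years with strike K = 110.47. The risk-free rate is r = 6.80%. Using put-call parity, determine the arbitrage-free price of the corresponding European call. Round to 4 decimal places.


Answer: Call price = 3.2897

Derivation:
Put-call parity: C - P = S_0 * exp(-qT) - K * exp(-rT).
S_0 * exp(-qT) = 108.4000 * 0.98461951 = 106.73275453
K * exp(-rT) = 110.4700 * 0.96657150 = 106.77715412
C = P + S*exp(-qT) - K*exp(-rT)
C = 3.3341 + 106.73275453 - 106.77715412 = 3.2897


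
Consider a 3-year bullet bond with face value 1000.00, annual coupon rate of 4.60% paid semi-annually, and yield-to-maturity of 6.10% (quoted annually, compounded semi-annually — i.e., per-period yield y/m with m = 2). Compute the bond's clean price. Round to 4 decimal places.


Coupon per period c = face * coupon_rate / m = 23.000000
Periods per year m = 2; per-period yield y/m = 0.030500
Number of cashflows N = 6
Cashflows (t years, CF_t, discount factor 1/(1+y/m)^(m*t), PV):
  t = 0.5000: CF_t = 23.000000, DF = 0.970403, PV = 22.319262
  t = 1.0000: CF_t = 23.000000, DF = 0.941681, PV = 21.658673
  t = 1.5000: CF_t = 23.000000, DF = 0.913810, PV = 21.017635
  t = 2.0000: CF_t = 23.000000, DF = 0.886764, PV = 20.395570
  t = 2.5000: CF_t = 23.000000, DF = 0.860518, PV = 19.791917
  t = 3.0000: CF_t = 1023.000000, DF = 0.835049, PV = 854.255251
Price P = sum_t PV_t = 959.438308

Answer: Price = 959.4383


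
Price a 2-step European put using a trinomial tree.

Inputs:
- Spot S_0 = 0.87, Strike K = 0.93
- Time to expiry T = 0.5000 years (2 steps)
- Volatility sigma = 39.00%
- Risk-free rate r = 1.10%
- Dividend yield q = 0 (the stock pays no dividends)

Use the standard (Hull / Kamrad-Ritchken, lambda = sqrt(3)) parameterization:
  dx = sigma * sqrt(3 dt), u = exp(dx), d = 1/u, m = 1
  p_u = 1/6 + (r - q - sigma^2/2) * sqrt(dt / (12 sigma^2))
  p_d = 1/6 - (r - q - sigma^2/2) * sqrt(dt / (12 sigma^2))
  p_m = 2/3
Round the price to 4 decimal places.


dt = T/N = 0.250000; dx = sigma*sqrt(3*dt) = 0.337750
u = exp(dx) = 1.401790; d = 1/u = 0.713374
p_u = 0.142592, p_m = 0.666667, p_d = 0.190741
Discount per step: exp(-r*dt) = 0.997254
Stock lattice S(k, j) with j the centered position index:
  k=0: S(0,+0) = 0.8700
  k=1: S(1,-1) = 0.6206; S(1,+0) = 0.8700; S(1,+1) = 1.2196
  k=2: S(2,-2) = 0.4427; S(2,-1) = 0.6206; S(2,+0) = 0.8700; S(2,+1) = 1.2196; S(2,+2) = 1.7096
Terminal payoffs V(N, j) = max(K - S_T, 0):
  V(2,-2) = 0.487255; V(2,-1) = 0.309365; V(2,+0) = 0.060000; V(2,+1) = 0.000000; V(2,+2) = 0.000000
Backward induction: V(k, j) = exp(-r*dt) * [p_u * V(k+1, j+1) + p_m * V(k+1, j) + p_d * V(k+1, j-1)]
  V(1,-1) = exp(-r*dt) * [p_u*0.060000 + p_m*0.309365 + p_d*0.487255] = 0.306893
  V(1,+0) = exp(-r*dt) * [p_u*0.000000 + p_m*0.060000 + p_d*0.309365] = 0.098737
  V(1,+1) = exp(-r*dt) * [p_u*0.000000 + p_m*0.000000 + p_d*0.060000] = 0.011413
  V(0,+0) = exp(-r*dt) * [p_u*0.011413 + p_m*0.098737 + p_d*0.306893] = 0.125643

Answer: Price = V(0,0) = 0.1256


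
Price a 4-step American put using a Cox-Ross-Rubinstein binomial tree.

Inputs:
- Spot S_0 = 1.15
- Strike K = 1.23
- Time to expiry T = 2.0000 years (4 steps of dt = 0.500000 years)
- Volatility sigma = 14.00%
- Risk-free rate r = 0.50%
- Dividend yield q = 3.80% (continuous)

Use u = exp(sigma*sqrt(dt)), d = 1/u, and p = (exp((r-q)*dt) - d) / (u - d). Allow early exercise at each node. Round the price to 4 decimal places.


dt = T/N = 0.500000
u = exp(sigma*sqrt(dt)) = 1.104061; d = 1/u = 0.905747
p = (exp((r-q)*dt) - d) / (u - d) = 0.392752
Discount per step: exp(-r*dt) = 0.997503
Stock lattice S(k, i) with i counting down-moves:
  k=0: S(0,0) = 1.1500
  k=1: S(1,0) = 1.2697; S(1,1) = 1.0416
  k=2: S(2,0) = 1.4018; S(2,1) = 1.1500; S(2,2) = 0.9434
  k=3: S(3,0) = 1.5477; S(3,1) = 1.2697; S(3,2) = 1.0416; S(3,3) = 0.8545
  k=4: S(4,0) = 1.7087; S(4,1) = 1.4018; S(4,2) = 1.1500; S(4,3) = 0.9434; S(4,4) = 0.7740
Terminal payoffs V(N, i) = max(K - S_T, 0):
  V(4,0) = 0.000000; V(4,1) = 0.000000; V(4,2) = 0.080000; V(4,3) = 0.286565; V(4,4) = 0.456027
Backward induction: V(k, i) = exp(-r*dt) * [p * V(k+1, i) + (1-p) * V(k+1, i+1)]; then take max(V_cont, immediate exercise) for American.
  V(3,0) = exp(-r*dt) * [p*0.000000 + (1-p)*0.000000] = 0.000000; exercise = 0.000000; V(3,0) = max -> 0.000000
  V(3,1) = exp(-r*dt) * [p*0.000000 + (1-p)*0.080000] = 0.048459; exercise = 0.000000; V(3,1) = max -> 0.048459
  V(3,2) = exp(-r*dt) * [p*0.080000 + (1-p)*0.286565] = 0.204923; exercise = 0.188391; V(3,2) = max -> 0.204923
  V(3,3) = exp(-r*dt) * [p*0.286565 + (1-p)*0.456027] = 0.388498; exercise = 0.375486; V(3,3) = max -> 0.388498
  V(2,0) = exp(-r*dt) * [p*0.000000 + (1-p)*0.048459] = 0.029353; exercise = 0.000000; V(2,0) = max -> 0.029353
  V(2,1) = exp(-r*dt) * [p*0.048459 + (1-p)*0.204923] = 0.143113; exercise = 0.080000; V(2,1) = max -> 0.143113
  V(2,2) = exp(-r*dt) * [p*0.204923 + (1-p)*0.388498] = 0.315608; exercise = 0.286565; V(2,2) = max -> 0.315608
  V(1,0) = exp(-r*dt) * [p*0.029353 + (1-p)*0.143113] = 0.098188; exercise = 0.000000; V(1,0) = max -> 0.098188
  V(1,1) = exp(-r*dt) * [p*0.143113 + (1-p)*0.315608] = 0.247242; exercise = 0.188391; V(1,1) = max -> 0.247242
  V(0,0) = exp(-r*dt) * [p*0.098188 + (1-p)*0.247242] = 0.188229; exercise = 0.080000; V(0,0) = max -> 0.188229

Answer: Price = V(0,0) = 0.1882


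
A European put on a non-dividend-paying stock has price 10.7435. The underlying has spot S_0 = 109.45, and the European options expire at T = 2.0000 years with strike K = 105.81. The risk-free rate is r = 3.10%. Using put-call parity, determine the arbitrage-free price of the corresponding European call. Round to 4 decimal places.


Answer: Call price = 20.7445

Derivation:
Put-call parity: C - P = S_0 * exp(-qT) - K * exp(-rT).
S_0 * exp(-qT) = 109.4500 * 1.00000000 = 109.45000000
K * exp(-rT) = 105.8100 * 0.93988289 = 99.44900825
C = P + S*exp(-qT) - K*exp(-rT)
C = 10.7435 + 109.45000000 - 99.44900825 = 20.7445


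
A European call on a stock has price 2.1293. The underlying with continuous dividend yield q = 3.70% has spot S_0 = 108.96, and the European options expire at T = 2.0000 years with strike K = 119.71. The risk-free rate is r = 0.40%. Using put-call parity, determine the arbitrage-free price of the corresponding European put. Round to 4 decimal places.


Answer: Put price = 19.6974

Derivation:
Put-call parity: C - P = S_0 * exp(-qT) - K * exp(-rT).
S_0 * exp(-qT) = 108.9600 * 0.92867169 = 101.18806776
K * exp(-rT) = 119.7100 * 0.99203191 = 118.75614053
P = C - S*exp(-qT) + K*exp(-rT)
P = 2.1293 - 101.18806776 + 118.75614053 = 19.6974


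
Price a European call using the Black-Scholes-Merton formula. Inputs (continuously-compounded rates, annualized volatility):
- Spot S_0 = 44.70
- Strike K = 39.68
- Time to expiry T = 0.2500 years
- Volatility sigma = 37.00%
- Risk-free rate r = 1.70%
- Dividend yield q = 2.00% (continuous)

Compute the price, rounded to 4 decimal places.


d1 = (ln(S/K) + (r - q + 0.5*sigma^2) * T) / (sigma * sqrt(T)) = 0.73237146
d2 = d1 - sigma * sqrt(T) = 0.54737146
exp(-rT) = 0.99575902; exp(-qT) = 0.99501248
C = S_0 * exp(-qT) * N(d1) - K * exp(-rT) * N(d2)
N(d1) = 0.76802906; N(d2) = 0.70793822
C = 44.7000 * 0.99501248 * 0.76802906 - 39.6800 * 0.99575902 * 0.70793822 = 6.1878

Answer: Price = 6.1878


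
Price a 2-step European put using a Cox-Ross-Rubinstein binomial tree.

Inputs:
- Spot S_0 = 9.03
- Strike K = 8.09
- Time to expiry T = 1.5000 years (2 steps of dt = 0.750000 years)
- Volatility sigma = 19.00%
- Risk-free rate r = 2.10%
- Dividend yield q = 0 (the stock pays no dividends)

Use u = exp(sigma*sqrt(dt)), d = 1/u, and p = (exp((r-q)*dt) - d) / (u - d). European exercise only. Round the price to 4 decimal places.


dt = T/N = 0.750000
u = exp(sigma*sqrt(dt)) = 1.178856; d = 1/u = 0.848280
p = (exp((r-q)*dt) - d) / (u - d) = 0.506978
Discount per step: exp(-r*dt) = 0.984373
Stock lattice S(k, i) with i counting down-moves:
  k=0: S(0,0) = 9.0300
  k=1: S(1,0) = 10.6451; S(1,1) = 7.6600
  k=2: S(2,0) = 12.5490; S(2,1) = 9.0300; S(2,2) = 6.4978
Terminal payoffs V(N, i) = max(K - S_T, 0):
  V(2,0) = 0.000000; V(2,1) = 0.000000; V(2,2) = 1.592206
Backward induction: V(k, i) = exp(-r*dt) * [p * V(k+1, i) + (1-p) * V(k+1, i+1)].
  V(1,0) = exp(-r*dt) * [p*0.000000 + (1-p)*0.000000] = 0.000000
  V(1,1) = exp(-r*dt) * [p*0.000000 + (1-p)*1.592206] = 0.772727
  V(0,0) = exp(-r*dt) * [p*0.000000 + (1-p)*0.772727] = 0.375018

Answer: Price = V(0,0) = 0.3750


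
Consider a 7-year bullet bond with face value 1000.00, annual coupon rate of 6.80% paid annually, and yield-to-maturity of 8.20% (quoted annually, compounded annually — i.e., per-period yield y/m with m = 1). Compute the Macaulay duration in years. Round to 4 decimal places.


Coupon per period c = face * coupon_rate / m = 68.000000
Periods per year m = 1; per-period yield y/m = 0.082000
Number of cashflows N = 7
Cashflows (t years, CF_t, discount factor 1/(1+y/m)^(m*t), PV):
  t = 1.0000: CF_t = 68.000000, DF = 0.924214, PV = 62.846580
  t = 2.0000: CF_t = 68.000000, DF = 0.854172, PV = 58.083716
  t = 3.0000: CF_t = 68.000000, DF = 0.789438, PV = 53.681808
  t = 4.0000: CF_t = 68.000000, DF = 0.729610, PV = 49.613500
  t = 5.0000: CF_t = 68.000000, DF = 0.674316, PV = 45.853512
  t = 6.0000: CF_t = 68.000000, DF = 0.623213, PV = 42.378477
  t = 7.0000: CF_t = 1068.000000, DF = 0.575982, PV = 615.149149
Price P = sum_t PV_t = 927.606743
Macaulay numerator sum_t t * PV_t:
  t * PV_t at t = 1.0000: 62.846580
  t * PV_t at t = 2.0000: 116.167431
  t * PV_t at t = 3.0000: 161.045423
  t * PV_t at t = 4.0000: 198.454002
  t * PV_t at t = 5.0000: 229.267562
  t * PV_t at t = 6.0000: 254.270864
  t * PV_t at t = 7.0000: 4306.044041
Macaulay duration D = (sum_t t * PV_t) / P = 5328.095903 / 927.606743 = 5.743917

Answer: Macaulay duration = 5.7439 years


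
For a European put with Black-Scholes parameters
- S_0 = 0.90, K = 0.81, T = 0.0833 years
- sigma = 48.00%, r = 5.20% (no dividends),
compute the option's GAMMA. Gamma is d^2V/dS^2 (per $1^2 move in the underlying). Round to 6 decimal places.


Answer: Gamma = 2.208539

Derivation:
d1 = 0.8610612052; d2 = 0.7225248562
phi(d1) = 0.2753666676; exp(-qT) = 1.0000000000; exp(-rT) = 0.9956777678
Gamma = exp(-qT) * phi(d1) / (S * sigma * sqrt(T)) = 1.0000000000 * 0.2753666676 / (0.9000 * 0.4800 * 0.2886173938) = 2.208539


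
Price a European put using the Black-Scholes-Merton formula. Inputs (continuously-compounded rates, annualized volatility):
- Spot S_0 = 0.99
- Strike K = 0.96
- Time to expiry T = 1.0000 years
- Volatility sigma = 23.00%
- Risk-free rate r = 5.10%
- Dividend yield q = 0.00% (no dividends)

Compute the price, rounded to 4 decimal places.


d1 = (ln(S/K) + (r - q + 0.5*sigma^2) * T) / (sigma * sqrt(T)) = 0.47052895
d2 = d1 - sigma * sqrt(T) = 0.24052895
exp(-rT) = 0.95027867; exp(-qT) = 1.00000000
P = K * exp(-rT) * N(-d2) - S_0 * exp(-qT) * N(-d1)
N(-d1) = 0.31898858; N(-d2) = 0.40496011
P = 0.9600 * 0.95027867 * 0.40496011 - 0.9900 * 1.00000000 * 0.31898858 = 0.0536

Answer: Price = 0.0536


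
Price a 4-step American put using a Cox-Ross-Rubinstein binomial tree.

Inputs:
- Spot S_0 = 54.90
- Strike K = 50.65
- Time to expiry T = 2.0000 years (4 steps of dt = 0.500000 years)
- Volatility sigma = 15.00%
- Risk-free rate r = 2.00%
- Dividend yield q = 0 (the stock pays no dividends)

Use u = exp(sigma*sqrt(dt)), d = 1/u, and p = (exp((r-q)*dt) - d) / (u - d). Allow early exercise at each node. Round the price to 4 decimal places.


dt = T/N = 0.500000
u = exp(sigma*sqrt(dt)) = 1.111895; d = 1/u = 0.899365
p = (exp((r-q)*dt) - d) / (u - d) = 0.520797
Discount per step: exp(-r*dt) = 0.990050
Stock lattice S(k, i) with i counting down-moves:
  k=0: S(0,0) = 54.9000
  k=1: S(1,0) = 61.0431; S(1,1) = 49.3752
  k=2: S(2,0) = 67.8735; S(2,1) = 54.9000; S(2,2) = 44.4063
  k=3: S(3,0) = 75.4682; S(3,1) = 61.0431; S(3,2) = 49.3752; S(3,3) = 39.9375
  k=4: S(4,0) = 83.9127; S(4,1) = 67.8735; S(4,2) = 54.9000; S(4,3) = 44.4063; S(4,4) = 35.9184
Terminal payoffs V(N, i) = max(K - S_T, 0):
  V(4,0) = 0.000000; V(4,1) = 0.000000; V(4,2) = 0.000000; V(4,3) = 6.243702; V(4,4) = 14.731615
Backward induction: V(k, i) = exp(-r*dt) * [p * V(k+1, i) + (1-p) * V(k+1, i+1)]; then take max(V_cont, immediate exercise) for American.
  V(3,0) = exp(-r*dt) * [p*0.000000 + (1-p)*0.000000] = 0.000000; exercise = 0.000000; V(3,0) = max -> 0.000000
  V(3,1) = exp(-r*dt) * [p*0.000000 + (1-p)*0.000000] = 0.000000; exercise = 0.000000; V(3,1) = max -> 0.000000
  V(3,2) = exp(-r*dt) * [p*0.000000 + (1-p)*6.243702] = 2.962232; exercise = 1.274847; V(3,2) = max -> 2.962232
  V(3,3) = exp(-r*dt) * [p*6.243702 + (1-p)*14.731615] = 10.208541; exercise = 10.712517; V(3,3) = max -> 10.712517
  V(2,0) = exp(-r*dt) * [p*0.000000 + (1-p)*0.000000] = 0.000000; exercise = 0.000000; V(2,0) = max -> 0.000000
  V(2,1) = exp(-r*dt) * [p*0.000000 + (1-p)*2.962232] = 1.405388; exercise = 0.000000; V(2,1) = max -> 1.405388
  V(2,2) = exp(-r*dt) * [p*2.962232 + (1-p)*10.712517] = 6.609766; exercise = 6.243702; V(2,2) = max -> 6.609766
  V(1,0) = exp(-r*dt) * [p*0.000000 + (1-p)*1.405388] = 0.666765; exercise = 0.000000; V(1,0) = max -> 0.666765
  V(1,1) = exp(-r*dt) * [p*1.405388 + (1-p)*6.609766] = 3.860545; exercise = 1.274847; V(1,1) = max -> 3.860545
  V(0,0) = exp(-r*dt) * [p*0.666765 + (1-p)*3.860545] = 2.175373; exercise = 0.000000; V(0,0) = max -> 2.175373

Answer: Price = V(0,0) = 2.1754


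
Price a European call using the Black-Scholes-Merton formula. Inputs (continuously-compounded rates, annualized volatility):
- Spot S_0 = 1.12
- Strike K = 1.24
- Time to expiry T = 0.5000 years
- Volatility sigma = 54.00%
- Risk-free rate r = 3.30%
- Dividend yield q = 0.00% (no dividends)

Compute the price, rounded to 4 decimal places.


Answer: Price = 0.1316

Derivation:
d1 = (ln(S/K) + (r - q + 0.5*sigma^2) * T) / (sigma * sqrt(T)) = -0.03242921
d2 = d1 - sigma * sqrt(T) = -0.41426687
exp(-rT) = 0.98363538; exp(-qT) = 1.00000000
C = S_0 * exp(-qT) * N(d1) - K * exp(-rT) * N(d2)
N(d1) = 0.48706488; N(d2) = 0.33933934
C = 1.1200 * 1.00000000 * 0.48706488 - 1.2400 * 0.98363538 * 0.33933934 = 0.1316


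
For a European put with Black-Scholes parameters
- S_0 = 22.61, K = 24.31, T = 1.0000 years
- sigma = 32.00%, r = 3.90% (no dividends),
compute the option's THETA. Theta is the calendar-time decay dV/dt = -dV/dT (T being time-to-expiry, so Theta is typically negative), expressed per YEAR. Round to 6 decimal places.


Answer: Theta = -0.889926

Derivation:
d1 = 0.0553265561; d2 = -0.2646734439
phi(d1) = 0.3983321607; exp(-qT) = 1.0000000000; exp(-rT) = 0.9617507091
Theta = -S*exp(-qT)*phi(d1)*sigma/(2*sqrt(T)) + r*K*exp(-rT)*N(-d2) - q*S*exp(-qT)*N(-d1)
N(-d1) = 0.4779391529; N(-d2) = 0.6043694816; sqrt(T) = 1.0000000000
Term 1 = -22.6100 * 1.0000000000 * 0.3983321607 * 0.3200 / (2 * 1.0000000000) = -1.4410064245
Term 2 = 0.0390 * 24.3100 * 0.9617507091 * 0.6043694816 = 0.5510799458
Term 3 = 0 (no dividend yield, q = 0)
Theta = -1.4410064245 + (0.5510799458) + (0.0000000000) = -0.889926


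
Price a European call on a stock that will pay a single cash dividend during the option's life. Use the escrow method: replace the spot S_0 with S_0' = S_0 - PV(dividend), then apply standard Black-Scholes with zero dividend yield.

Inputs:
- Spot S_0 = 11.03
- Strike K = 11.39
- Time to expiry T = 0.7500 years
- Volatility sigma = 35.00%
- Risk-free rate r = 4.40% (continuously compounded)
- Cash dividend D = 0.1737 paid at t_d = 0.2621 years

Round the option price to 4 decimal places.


PV(D) = D * exp(-r * t_d) = 0.1737 * 0.98853384 = 0.17170833
S_0' = S_0 - PV(D) = 11.0300 - 0.17170833 = 10.85829167
d1 = (ln(S_0'/K) + (r + sigma^2/2)*T) / (sigma*sqrt(T)) = 0.10270474
d2 = d1 - sigma*sqrt(T) = -0.20040415
exp(-rT) = 0.96753856
N(d1) = 0.54090134; N(d2) = 0.42058226
C = S_0' * N(d1) - K * exp(-rT) * N(d2) = 10.85829167 * 0.54090134 - 11.3900 * 0.96753856 * 0.42058226 = 1.2383

Answer: Price = 1.2383


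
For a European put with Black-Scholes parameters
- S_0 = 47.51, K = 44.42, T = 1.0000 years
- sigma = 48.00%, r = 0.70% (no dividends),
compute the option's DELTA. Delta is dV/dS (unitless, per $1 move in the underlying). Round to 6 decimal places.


Answer: Delta = -0.346536

Derivation:
d1 = 0.3946883265; d2 = -0.0853116735
phi(d1) = 0.3690482182; exp(-qT) = 1.0000000000; exp(-rT) = 0.9930244429
N(-d1) = 0.3465364595
Delta = -exp(-qT) * N(-d1) = -1.0000000000 * 0.3465364595 = -0.346536


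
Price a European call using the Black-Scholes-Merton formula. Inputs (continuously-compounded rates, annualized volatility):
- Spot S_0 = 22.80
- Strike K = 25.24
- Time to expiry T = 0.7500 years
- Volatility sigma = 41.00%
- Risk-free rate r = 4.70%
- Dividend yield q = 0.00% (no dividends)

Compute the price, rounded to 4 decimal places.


Answer: Price = 2.5976

Derivation:
d1 = (ln(S/K) + (r - q + 0.5*sigma^2) * T) / (sigma * sqrt(T)) = -0.00952488
d2 = d1 - sigma * sqrt(T) = -0.36459529
exp(-rT) = 0.96536405; exp(-qT) = 1.00000000
C = S_0 * exp(-qT) * N(d1) - K * exp(-rT) * N(d2)
N(d1) = 0.49620018; N(d2) = 0.35770676
C = 22.8000 * 1.00000000 * 0.49620018 - 25.2400 * 0.96536405 * 0.35770676 = 2.5976


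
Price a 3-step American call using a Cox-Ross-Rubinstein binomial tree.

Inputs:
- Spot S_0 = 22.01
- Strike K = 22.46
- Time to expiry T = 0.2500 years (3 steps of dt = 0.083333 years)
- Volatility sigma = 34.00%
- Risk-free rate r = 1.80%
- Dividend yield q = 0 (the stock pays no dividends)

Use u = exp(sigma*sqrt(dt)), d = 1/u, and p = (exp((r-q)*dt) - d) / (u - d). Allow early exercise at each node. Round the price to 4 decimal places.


dt = T/N = 0.083333
u = exp(sigma*sqrt(dt)) = 1.103128; d = 1/u = 0.906513
p = (exp((r-q)*dt) - d) / (u - d) = 0.483117
Discount per step: exp(-r*dt) = 0.998501
Stock lattice S(k, i) with i counting down-moves:
  k=0: S(0,0) = 22.0100
  k=1: S(1,0) = 24.2798; S(1,1) = 19.9524
  k=2: S(2,0) = 26.7838; S(2,1) = 22.0100; S(2,2) = 18.0871
  k=3: S(3,0) = 29.5459; S(3,1) = 24.2798; S(3,2) = 19.9524; S(3,3) = 16.3962
Terminal payoffs V(N, i) = max(S_T - K, 0):
  V(3,0) = 7.085916; V(3,1) = 1.819842; V(3,2) = 0.000000; V(3,3) = 0.000000
Backward induction: V(k, i) = exp(-r*dt) * [p * V(k+1, i) + (1-p) * V(k+1, i+1)]; then take max(V_cont, immediate exercise) for American.
  V(2,0) = exp(-r*dt) * [p*7.085916 + (1-p)*1.819842] = 4.357432; exercise = 4.323767; V(2,0) = max -> 4.357432
  V(2,1) = exp(-r*dt) * [p*1.819842 + (1-p)*0.000000] = 0.877879; exercise = 0.000000; V(2,1) = max -> 0.877879
  V(2,2) = exp(-r*dt) * [p*0.000000 + (1-p)*0.000000] = 0.000000; exercise = 0.000000; V(2,2) = max -> 0.000000
  V(1,0) = exp(-r*dt) * [p*4.357432 + (1-p)*0.877879] = 2.555075; exercise = 1.819842; V(1,0) = max -> 2.555075
  V(1,1) = exp(-r*dt) * [p*0.877879 + (1-p)*0.000000] = 0.423483; exercise = 0.000000; V(1,1) = max -> 0.423483
  V(0,0) = exp(-r*dt) * [p*2.555075 + (1-p)*0.423483] = 1.451113; exercise = 0.000000; V(0,0) = max -> 1.451113

Answer: Price = V(0,0) = 1.4511


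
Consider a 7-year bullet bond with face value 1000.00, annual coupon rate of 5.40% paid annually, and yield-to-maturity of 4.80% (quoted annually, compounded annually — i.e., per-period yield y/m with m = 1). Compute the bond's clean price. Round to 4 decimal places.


Coupon per period c = face * coupon_rate / m = 54.000000
Periods per year m = 1; per-period yield y/m = 0.048000
Number of cashflows N = 7
Cashflows (t years, CF_t, discount factor 1/(1+y/m)^(m*t), PV):
  t = 1.0000: CF_t = 54.000000, DF = 0.954198, PV = 51.526718
  t = 2.0000: CF_t = 54.000000, DF = 0.910495, PV = 49.166715
  t = 3.0000: CF_t = 54.000000, DF = 0.868793, PV = 46.914805
  t = 4.0000: CF_t = 54.000000, DF = 0.829001, PV = 44.766035
  t = 5.0000: CF_t = 54.000000, DF = 0.791031, PV = 42.715682
  t = 6.0000: CF_t = 54.000000, DF = 0.754801, PV = 40.759239
  t = 7.0000: CF_t = 1054.000000, DF = 0.720230, PV = 759.122095
Price P = sum_t PV_t = 1034.971289

Answer: Price = 1034.9713


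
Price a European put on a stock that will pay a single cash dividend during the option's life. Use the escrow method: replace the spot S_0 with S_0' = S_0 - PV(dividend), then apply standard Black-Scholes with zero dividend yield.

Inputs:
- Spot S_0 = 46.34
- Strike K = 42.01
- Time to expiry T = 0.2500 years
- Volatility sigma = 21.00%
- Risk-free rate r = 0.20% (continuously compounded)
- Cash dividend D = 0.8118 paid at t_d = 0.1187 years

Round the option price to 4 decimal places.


Answer: Price = 0.5804

Derivation:
PV(D) = D * exp(-r * t_d) = 0.8118 * 0.99976263 = 0.81160730
S_0' = S_0 - PV(D) = 46.3400 - 0.81160730 = 45.52839270
d1 = (ln(S_0'/K) + (r + sigma^2/2)*T) / (sigma*sqrt(T)) = 0.82324725
d2 = d1 - sigma*sqrt(T) = 0.71824725
exp(-rT) = 0.99950012
N(-d1) = 0.20518370; N(-d2) = 0.23630242
P = K * exp(-rT) * N(-d2) - S_0' * N(-d1) = 42.0100 * 0.99950012 * 0.23630242 - 45.52839270 * 0.20518370 = 0.5804


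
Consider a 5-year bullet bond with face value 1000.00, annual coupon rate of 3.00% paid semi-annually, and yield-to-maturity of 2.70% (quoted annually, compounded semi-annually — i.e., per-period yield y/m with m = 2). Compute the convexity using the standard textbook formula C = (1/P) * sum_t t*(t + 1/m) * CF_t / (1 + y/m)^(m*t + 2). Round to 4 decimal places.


Coupon per period c = face * coupon_rate / m = 15.000000
Periods per year m = 2; per-period yield y/m = 0.013500
Number of cashflows N = 10
Cashflows (t years, CF_t, discount factor 1/(1+y/m)^(m*t), PV):
  t = 0.5000: CF_t = 15.000000, DF = 0.986680, PV = 14.800197
  t = 1.0000: CF_t = 15.000000, DF = 0.973537, PV = 14.603056
  t = 1.5000: CF_t = 15.000000, DF = 0.960569, PV = 14.408541
  t = 2.0000: CF_t = 15.000000, DF = 0.947774, PV = 14.216616
  t = 2.5000: CF_t = 15.000000, DF = 0.935150, PV = 14.027249
  t = 3.0000: CF_t = 15.000000, DF = 0.922694, PV = 13.840403
  t = 3.5000: CF_t = 15.000000, DF = 0.910403, PV = 13.656047
  t = 4.0000: CF_t = 15.000000, DF = 0.898276, PV = 13.474146
  t = 4.5000: CF_t = 15.000000, DF = 0.886311, PV = 13.294668
  t = 5.0000: CF_t = 1015.000000, DF = 0.874505, PV = 887.622928
Price P = sum_t PV_t = 1013.943850
Convexity numerator sum_t t*(t + 1/m) * CF_t / (1+y/m)^(m*t + 2):
  t = 0.5000: term = 7.204270
  t = 1.0000: term = 21.324925
  t = 1.5000: term = 42.081746
  t = 2.0000: term = 69.202016
  t = 2.5000: term = 102.420349
  t = 3.0000: term = 141.478528
  t = 3.5000: term = 186.125346
  t = 4.0000: term = 236.116444
  t = 4.5000: term = 291.214164
  t = 5.0000: term = 23763.680228
Convexity = (1/P) * sum = 24860.848015 / 1013.943850 = 24.518959

Answer: Convexity = 24.5190


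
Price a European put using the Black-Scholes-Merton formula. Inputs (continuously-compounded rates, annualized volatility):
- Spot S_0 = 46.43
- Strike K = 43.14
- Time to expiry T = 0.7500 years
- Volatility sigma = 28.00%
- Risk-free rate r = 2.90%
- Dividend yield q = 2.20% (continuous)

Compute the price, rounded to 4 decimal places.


d1 = (ln(S/K) + (r - q + 0.5*sigma^2) * T) / (sigma * sqrt(T)) = 0.44598313
d2 = d1 - sigma * sqrt(T) = 0.20349601
exp(-rT) = 0.97848483; exp(-qT) = 0.98363538
P = K * exp(-rT) * N(-d2) - S_0 * exp(-qT) * N(-d1)
N(-d1) = 0.32780472; N(-d2) = 0.41937368
P = 43.1400 * 0.97848483 * 0.41937368 - 46.4300 * 0.98363538 * 0.32780472 = 2.7316

Answer: Price = 2.7316


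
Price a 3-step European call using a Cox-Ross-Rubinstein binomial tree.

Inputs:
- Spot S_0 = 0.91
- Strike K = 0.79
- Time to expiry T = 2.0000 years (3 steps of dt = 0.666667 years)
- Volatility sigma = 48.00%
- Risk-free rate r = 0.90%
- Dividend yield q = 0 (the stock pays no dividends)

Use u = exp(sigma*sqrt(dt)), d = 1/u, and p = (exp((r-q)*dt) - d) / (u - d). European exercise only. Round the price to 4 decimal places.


dt = T/N = 0.666667
u = exp(sigma*sqrt(dt)) = 1.479817; d = 1/u = 0.675759
p = (exp((r-q)*dt) - d) / (u - d) = 0.410740
Discount per step: exp(-r*dt) = 0.994018
Stock lattice S(k, i) with i counting down-moves:
  k=0: S(0,0) = 0.9100
  k=1: S(1,0) = 1.3466; S(1,1) = 0.6149
  k=2: S(2,0) = 1.9928; S(2,1) = 0.9100; S(2,2) = 0.4156
  k=3: S(3,0) = 2.9489; S(3,1) = 1.3466; S(3,2) = 0.6149; S(3,3) = 0.2808
Terminal payoffs V(N, i) = max(S_T - K, 0):
  V(3,0) = 2.158936; V(3,1) = 0.556633; V(3,2) = 0.000000; V(3,3) = 0.000000
Backward induction: V(k, i) = exp(-r*dt) * [p * V(k+1, i) + (1-p) * V(k+1, i+1)].
  V(2,0) = exp(-r*dt) * [p*2.158936 + (1-p)*0.556633] = 1.207497
  V(2,1) = exp(-r*dt) * [p*0.556633 + (1-p)*0.000000] = 0.227264
  V(2,2) = exp(-r*dt) * [p*0.000000 + (1-p)*0.000000] = 0.000000
  V(1,0) = exp(-r*dt) * [p*1.207497 + (1-p)*0.227264] = 0.626117
  V(1,1) = exp(-r*dt) * [p*0.227264 + (1-p)*0.000000] = 0.092788
  V(0,0) = exp(-r*dt) * [p*0.626117 + (1-p)*0.092788] = 0.309982

Answer: Price = V(0,0) = 0.3100


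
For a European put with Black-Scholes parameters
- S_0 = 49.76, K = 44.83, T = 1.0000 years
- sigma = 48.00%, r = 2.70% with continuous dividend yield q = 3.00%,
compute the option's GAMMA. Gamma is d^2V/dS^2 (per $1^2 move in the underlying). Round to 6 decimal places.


Answer: Gamma = 0.014641

Derivation:
d1 = 0.4511122714; d2 = -0.0288877286
phi(d1) = 0.3603463330; exp(-qT) = 0.9704455335; exp(-rT) = 0.9733612415
Gamma = exp(-qT) * phi(d1) / (S * sigma * sqrt(T)) = 0.9704455335 * 0.3603463330 / (49.7600 * 0.4800 * 1.0000000000) = 0.014641


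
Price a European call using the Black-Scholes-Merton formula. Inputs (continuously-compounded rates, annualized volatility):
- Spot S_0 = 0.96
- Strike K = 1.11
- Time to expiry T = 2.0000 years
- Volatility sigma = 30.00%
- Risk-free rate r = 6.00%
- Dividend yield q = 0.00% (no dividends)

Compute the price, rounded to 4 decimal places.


Answer: Price = 0.1514

Derivation:
d1 = (ln(S/K) + (r - q + 0.5*sigma^2) * T) / (sigma * sqrt(T)) = 0.15277747
d2 = d1 - sigma * sqrt(T) = -0.27148660
exp(-rT) = 0.88692044; exp(-qT) = 1.00000000
C = S_0 * exp(-qT) * N(d1) - K * exp(-rT) * N(d2)
N(d1) = 0.56071312; N(d2) = 0.39300840
C = 0.9600 * 1.00000000 * 0.56071312 - 1.1100 * 0.88692044 * 0.39300840 = 0.1514


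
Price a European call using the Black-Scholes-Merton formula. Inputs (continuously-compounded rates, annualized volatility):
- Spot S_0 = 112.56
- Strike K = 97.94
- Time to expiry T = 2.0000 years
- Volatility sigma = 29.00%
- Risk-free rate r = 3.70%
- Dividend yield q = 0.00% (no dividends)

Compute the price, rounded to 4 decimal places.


Answer: Price = 29.4790

Derivation:
d1 = (ln(S/K) + (r - q + 0.5*sigma^2) * T) / (sigma * sqrt(T)) = 0.72473902
d2 = d1 - sigma * sqrt(T) = 0.31461708
exp(-rT) = 0.92867169; exp(-qT) = 1.00000000
C = S_0 * exp(-qT) * N(d1) - K * exp(-rT) * N(d2)
N(d1) = 0.76569392; N(d2) = 0.62347380
C = 112.5600 * 1.00000000 * 0.76569392 - 97.9400 * 0.92867169 * 0.62347380 = 29.4790
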